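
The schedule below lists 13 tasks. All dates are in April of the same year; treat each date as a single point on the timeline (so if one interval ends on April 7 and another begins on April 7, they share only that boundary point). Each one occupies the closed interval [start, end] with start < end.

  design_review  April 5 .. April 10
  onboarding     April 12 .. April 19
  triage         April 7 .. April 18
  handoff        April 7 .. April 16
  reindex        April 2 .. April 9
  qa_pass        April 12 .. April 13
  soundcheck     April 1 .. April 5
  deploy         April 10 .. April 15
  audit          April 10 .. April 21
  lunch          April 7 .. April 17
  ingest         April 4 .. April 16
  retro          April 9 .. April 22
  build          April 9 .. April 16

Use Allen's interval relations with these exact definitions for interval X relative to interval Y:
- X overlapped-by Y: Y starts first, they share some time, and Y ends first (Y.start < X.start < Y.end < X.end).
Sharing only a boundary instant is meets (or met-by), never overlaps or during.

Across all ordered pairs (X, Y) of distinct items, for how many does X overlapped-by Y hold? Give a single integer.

Checking all 156 ordered pairs for relation 'overlapped-by'; matching pairs in alphabetical order:
(audit, build): audit overlapped-by build ✓
(audit, handoff): audit overlapped-by handoff ✓
(audit, ingest): audit overlapped-by ingest ✓
(audit, lunch): audit overlapped-by lunch ✓
(audit, triage): audit overlapped-by triage ✓
(build, design_review): build overlapped-by design_review ✓
(design_review, reindex): design_review overlapped-by reindex ✓
(handoff, design_review): handoff overlapped-by design_review ✓
(handoff, reindex): handoff overlapped-by reindex ✓
(ingest, reindex): ingest overlapped-by reindex ✓
(ingest, soundcheck): ingest overlapped-by soundcheck ✓
(lunch, design_review): lunch overlapped-by design_review ✓
(lunch, ingest): lunch overlapped-by ingest ✓
(lunch, reindex): lunch overlapped-by reindex ✓
(onboarding, build): onboarding overlapped-by build ✓
(onboarding, deploy): onboarding overlapped-by deploy ✓
(onboarding, handoff): onboarding overlapped-by handoff ✓
(onboarding, ingest): onboarding overlapped-by ingest ✓
(onboarding, lunch): onboarding overlapped-by lunch ✓
(onboarding, triage): onboarding overlapped-by triage ✓
(reindex, soundcheck): reindex overlapped-by soundcheck ✓
(retro, design_review): retro overlapped-by design_review ✓
(retro, handoff): retro overlapped-by handoff ✓
(retro, ingest): retro overlapped-by ingest ✓
... plus 5 further pairs not listed.
Count: 29.

29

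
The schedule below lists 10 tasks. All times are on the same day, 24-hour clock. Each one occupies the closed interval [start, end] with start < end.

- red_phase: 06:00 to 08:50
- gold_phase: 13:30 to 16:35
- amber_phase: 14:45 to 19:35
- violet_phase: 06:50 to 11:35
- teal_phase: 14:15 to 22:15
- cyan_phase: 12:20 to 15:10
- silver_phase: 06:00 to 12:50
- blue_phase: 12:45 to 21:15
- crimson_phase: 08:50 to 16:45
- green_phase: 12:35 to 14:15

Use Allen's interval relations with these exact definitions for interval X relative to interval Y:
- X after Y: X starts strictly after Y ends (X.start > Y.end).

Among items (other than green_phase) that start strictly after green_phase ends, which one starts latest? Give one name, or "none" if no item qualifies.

Target green_phase = [12:35, 14:15].
amber_phase [14:45, 19:35] → after → candidate.
blue_phase [12:45, 21:15] → overlapped-by → excluded.
crimson_phase [08:50, 16:45] → contains → excluded.
cyan_phase [12:20, 15:10] → contains → excluded.
gold_phase [13:30, 16:35] → overlapped-by → excluded.
red_phase [06:00, 08:50] → before → excluded.
silver_phase [06:00, 12:50] → overlaps → excluded.
teal_phase [14:15, 22:15] → met-by → excluded.
violet_phase [06:50, 11:35] → before → excluded.
Among candidates, latest start is 14:45 → amber_phase.

amber_phase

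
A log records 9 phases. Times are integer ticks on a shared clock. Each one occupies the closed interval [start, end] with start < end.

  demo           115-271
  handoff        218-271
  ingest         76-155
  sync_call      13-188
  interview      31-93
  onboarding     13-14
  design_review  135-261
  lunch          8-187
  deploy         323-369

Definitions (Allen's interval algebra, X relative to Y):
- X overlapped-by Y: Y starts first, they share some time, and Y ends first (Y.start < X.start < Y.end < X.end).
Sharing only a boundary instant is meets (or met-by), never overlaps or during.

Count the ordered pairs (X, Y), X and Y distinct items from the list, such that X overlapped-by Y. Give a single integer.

Checking all 72 ordered pairs for relation 'overlapped-by'; matching pairs in alphabetical order:
(demo, ingest): demo overlapped-by ingest ✓
(demo, lunch): demo overlapped-by lunch ✓
(demo, sync_call): demo overlapped-by sync_call ✓
(design_review, ingest): design_review overlapped-by ingest ✓
(design_review, lunch): design_review overlapped-by lunch ✓
(design_review, sync_call): design_review overlapped-by sync_call ✓
(handoff, design_review): handoff overlapped-by design_review ✓
(ingest, interview): ingest overlapped-by interview ✓
(sync_call, lunch): sync_call overlapped-by lunch ✓
Count: 9.

9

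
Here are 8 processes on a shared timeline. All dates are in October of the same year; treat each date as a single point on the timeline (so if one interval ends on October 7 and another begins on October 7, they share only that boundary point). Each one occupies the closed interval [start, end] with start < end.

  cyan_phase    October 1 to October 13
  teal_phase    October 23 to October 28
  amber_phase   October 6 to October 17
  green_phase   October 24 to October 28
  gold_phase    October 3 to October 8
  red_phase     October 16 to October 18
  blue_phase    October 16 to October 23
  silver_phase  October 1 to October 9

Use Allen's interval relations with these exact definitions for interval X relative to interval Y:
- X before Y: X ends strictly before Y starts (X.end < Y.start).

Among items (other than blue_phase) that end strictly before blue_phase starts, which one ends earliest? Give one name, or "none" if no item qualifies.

gold_phase

Target blue_phase = [October 16, October 23].
amber_phase [October 6, October 17] → overlaps → excluded.
cyan_phase [October 1, October 13] → before → candidate.
gold_phase [October 3, October 8] → before → candidate.
green_phase [October 24, October 28] → after → excluded.
red_phase [October 16, October 18] → starts → excluded.
silver_phase [October 1, October 9] → before → candidate.
teal_phase [October 23, October 28] → met-by → excluded.
Among candidates, earliest end is October 8 → gold_phase.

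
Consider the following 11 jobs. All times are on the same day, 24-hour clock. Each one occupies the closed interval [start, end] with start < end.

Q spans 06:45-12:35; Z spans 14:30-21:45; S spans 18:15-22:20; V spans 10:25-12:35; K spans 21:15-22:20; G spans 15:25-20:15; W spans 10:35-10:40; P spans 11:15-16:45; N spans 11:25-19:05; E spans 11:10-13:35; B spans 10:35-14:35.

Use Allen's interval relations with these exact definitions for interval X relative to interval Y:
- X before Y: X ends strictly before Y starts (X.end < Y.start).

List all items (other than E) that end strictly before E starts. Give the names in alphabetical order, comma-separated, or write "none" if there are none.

Target E = [11:10, 13:35].
B [10:35, 14:35] → contains → no.
G [15:25, 20:15] → after → no.
K [21:15, 22:20] → after → no.
N [11:25, 19:05] → overlapped-by → no.
P [11:15, 16:45] → overlapped-by → no.
Q [06:45, 12:35] → overlaps → no.
S [18:15, 22:20] → after → no.
V [10:25, 12:35] → overlaps → no.
W [10:35, 10:40] → before → yes.
Z [14:30, 21:45] → after → no.
Result: W.

W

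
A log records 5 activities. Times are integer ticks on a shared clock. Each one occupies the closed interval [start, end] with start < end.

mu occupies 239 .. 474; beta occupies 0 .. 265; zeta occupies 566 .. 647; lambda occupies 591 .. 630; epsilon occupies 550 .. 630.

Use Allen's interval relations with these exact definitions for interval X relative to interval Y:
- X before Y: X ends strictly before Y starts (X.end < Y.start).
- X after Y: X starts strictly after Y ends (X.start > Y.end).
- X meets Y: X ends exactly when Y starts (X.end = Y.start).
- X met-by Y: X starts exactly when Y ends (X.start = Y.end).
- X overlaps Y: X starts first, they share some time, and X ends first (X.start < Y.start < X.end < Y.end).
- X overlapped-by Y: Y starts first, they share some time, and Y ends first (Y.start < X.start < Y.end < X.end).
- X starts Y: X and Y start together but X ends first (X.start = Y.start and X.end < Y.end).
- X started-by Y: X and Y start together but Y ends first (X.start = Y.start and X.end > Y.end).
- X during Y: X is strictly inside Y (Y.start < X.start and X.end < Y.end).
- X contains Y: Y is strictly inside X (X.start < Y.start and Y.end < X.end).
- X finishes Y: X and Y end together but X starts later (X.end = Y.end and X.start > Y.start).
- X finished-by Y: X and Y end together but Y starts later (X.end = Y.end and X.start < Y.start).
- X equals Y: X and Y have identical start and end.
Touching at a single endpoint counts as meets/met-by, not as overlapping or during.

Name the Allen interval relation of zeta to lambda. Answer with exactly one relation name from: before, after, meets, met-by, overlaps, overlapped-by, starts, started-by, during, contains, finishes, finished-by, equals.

zeta = [566, 647]; lambda = [591, 630].
Compare endpoints: zeta.start < lambda.start, zeta.start < lambda.end, zeta.end > lambda.start, zeta.end > lambda.end.
That pattern is 'contains'.

contains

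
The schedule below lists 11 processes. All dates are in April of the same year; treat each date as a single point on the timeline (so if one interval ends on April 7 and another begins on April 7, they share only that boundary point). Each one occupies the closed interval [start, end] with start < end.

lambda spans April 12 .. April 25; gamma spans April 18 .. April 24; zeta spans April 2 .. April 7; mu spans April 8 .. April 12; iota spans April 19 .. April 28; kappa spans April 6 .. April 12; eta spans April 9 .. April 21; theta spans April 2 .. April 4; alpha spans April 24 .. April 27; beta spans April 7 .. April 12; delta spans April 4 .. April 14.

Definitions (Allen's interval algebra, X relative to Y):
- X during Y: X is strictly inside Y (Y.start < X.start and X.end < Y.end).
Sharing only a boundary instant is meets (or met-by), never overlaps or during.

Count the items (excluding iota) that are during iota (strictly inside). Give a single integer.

1

Target iota = [April 19, April 28].
alpha [April 24, April 27] → during → counts.
beta [April 7, April 12] → before → no.
delta [April 4, April 14] → before → no.
eta [April 9, April 21] → overlaps → no.
gamma [April 18, April 24] → overlaps → no.
kappa [April 6, April 12] → before → no.
lambda [April 12, April 25] → overlaps → no.
mu [April 8, April 12] → before → no.
theta [April 2, April 4] → before → no.
zeta [April 2, April 7] → before → no.
Total: 1.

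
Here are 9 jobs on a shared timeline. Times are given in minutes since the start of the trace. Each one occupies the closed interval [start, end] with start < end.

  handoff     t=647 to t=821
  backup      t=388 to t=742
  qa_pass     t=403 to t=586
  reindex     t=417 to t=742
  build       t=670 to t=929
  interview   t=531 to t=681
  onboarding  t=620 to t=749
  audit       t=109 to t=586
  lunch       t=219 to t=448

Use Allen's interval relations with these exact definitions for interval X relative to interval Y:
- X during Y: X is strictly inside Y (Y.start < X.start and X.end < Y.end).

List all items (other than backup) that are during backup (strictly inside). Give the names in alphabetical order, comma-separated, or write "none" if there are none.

interview, qa_pass

Target backup = [t=388, t=742].
audit [t=109, t=586] → overlaps → no.
build [t=670, t=929] → overlapped-by → no.
handoff [t=647, t=821] → overlapped-by → no.
interview [t=531, t=681] → during → yes.
lunch [t=219, t=448] → overlaps → no.
onboarding [t=620, t=749] → overlapped-by → no.
qa_pass [t=403, t=586] → during → yes.
reindex [t=417, t=742] → finishes → no.
Result: interview, qa_pass.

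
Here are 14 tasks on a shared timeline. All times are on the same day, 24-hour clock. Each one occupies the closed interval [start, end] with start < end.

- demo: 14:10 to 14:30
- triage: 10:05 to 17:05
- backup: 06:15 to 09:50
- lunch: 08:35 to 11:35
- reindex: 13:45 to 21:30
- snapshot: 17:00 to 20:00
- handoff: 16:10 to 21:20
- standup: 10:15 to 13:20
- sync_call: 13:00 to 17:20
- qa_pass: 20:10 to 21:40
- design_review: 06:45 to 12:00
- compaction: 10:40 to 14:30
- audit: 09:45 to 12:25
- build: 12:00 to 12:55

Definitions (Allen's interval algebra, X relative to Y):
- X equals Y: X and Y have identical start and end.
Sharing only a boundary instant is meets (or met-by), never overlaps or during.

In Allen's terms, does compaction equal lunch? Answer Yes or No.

No

compaction = [10:40, 14:30], lunch = [08:35, 11:35].
Actual relation of compaction to lunch: overlapped-by.
Asked whether 'equals' holds → No.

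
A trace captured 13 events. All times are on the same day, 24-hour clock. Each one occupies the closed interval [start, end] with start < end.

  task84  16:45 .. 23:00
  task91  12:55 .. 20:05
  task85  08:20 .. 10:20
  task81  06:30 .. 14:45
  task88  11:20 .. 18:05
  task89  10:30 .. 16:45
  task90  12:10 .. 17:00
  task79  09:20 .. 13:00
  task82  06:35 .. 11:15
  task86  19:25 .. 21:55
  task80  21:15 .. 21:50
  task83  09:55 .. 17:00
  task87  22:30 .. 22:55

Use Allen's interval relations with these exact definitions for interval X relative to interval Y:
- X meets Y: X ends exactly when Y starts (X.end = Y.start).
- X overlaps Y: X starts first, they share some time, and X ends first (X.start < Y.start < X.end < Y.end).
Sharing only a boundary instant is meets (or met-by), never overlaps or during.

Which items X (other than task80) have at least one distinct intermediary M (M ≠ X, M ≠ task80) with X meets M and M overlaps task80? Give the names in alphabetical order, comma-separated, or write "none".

Target task80 = [21:15, 21:50].
Intermediaries M with M overlaps task80: none.
Union: none.

none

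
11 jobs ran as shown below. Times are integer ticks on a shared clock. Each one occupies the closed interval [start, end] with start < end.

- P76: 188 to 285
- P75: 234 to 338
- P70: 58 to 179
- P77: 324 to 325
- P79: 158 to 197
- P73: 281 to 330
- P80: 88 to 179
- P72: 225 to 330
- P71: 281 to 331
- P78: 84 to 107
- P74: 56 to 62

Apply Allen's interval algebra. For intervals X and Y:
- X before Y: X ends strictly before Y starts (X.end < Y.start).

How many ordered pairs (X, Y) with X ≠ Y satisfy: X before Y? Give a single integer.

34

Checking all 110 ordered pairs for relation 'before'; matching pairs in alphabetical order:
(P70, P71): P70 before P71 ✓
(P70, P72): P70 before P72 ✓
(P70, P73): P70 before P73 ✓
(P70, P75): P70 before P75 ✓
(P70, P76): P70 before P76 ✓
(P70, P77): P70 before P77 ✓
(P74, P71): P74 before P71 ✓
(P74, P72): P74 before P72 ✓
(P74, P73): P74 before P73 ✓
(P74, P75): P74 before P75 ✓
(P74, P76): P74 before P76 ✓
(P74, P77): P74 before P77 ✓
(P74, P78): P74 before P78 ✓
(P74, P79): P74 before P79 ✓
(P74, P80): P74 before P80 ✓
(P76, P77): P76 before P77 ✓
(P78, P71): P78 before P71 ✓
(P78, P72): P78 before P72 ✓
(P78, P73): P78 before P73 ✓
(P78, P75): P78 before P75 ✓
(P78, P76): P78 before P76 ✓
(P78, P77): P78 before P77 ✓
(P78, P79): P78 before P79 ✓
(P79, P71): P79 before P71 ✓
... plus 10 further pairs not listed.
Count: 34.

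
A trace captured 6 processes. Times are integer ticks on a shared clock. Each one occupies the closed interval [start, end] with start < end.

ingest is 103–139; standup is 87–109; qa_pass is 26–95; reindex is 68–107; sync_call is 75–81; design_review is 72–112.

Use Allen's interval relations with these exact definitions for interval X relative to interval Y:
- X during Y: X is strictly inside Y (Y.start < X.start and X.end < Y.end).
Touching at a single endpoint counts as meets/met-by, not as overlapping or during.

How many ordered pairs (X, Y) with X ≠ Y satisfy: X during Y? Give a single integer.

4

Checking all 30 ordered pairs for relation 'during'; matching pairs in alphabetical order:
(standup, design_review): standup during design_review ✓
(sync_call, design_review): sync_call during design_review ✓
(sync_call, qa_pass): sync_call during qa_pass ✓
(sync_call, reindex): sync_call during reindex ✓
Count: 4.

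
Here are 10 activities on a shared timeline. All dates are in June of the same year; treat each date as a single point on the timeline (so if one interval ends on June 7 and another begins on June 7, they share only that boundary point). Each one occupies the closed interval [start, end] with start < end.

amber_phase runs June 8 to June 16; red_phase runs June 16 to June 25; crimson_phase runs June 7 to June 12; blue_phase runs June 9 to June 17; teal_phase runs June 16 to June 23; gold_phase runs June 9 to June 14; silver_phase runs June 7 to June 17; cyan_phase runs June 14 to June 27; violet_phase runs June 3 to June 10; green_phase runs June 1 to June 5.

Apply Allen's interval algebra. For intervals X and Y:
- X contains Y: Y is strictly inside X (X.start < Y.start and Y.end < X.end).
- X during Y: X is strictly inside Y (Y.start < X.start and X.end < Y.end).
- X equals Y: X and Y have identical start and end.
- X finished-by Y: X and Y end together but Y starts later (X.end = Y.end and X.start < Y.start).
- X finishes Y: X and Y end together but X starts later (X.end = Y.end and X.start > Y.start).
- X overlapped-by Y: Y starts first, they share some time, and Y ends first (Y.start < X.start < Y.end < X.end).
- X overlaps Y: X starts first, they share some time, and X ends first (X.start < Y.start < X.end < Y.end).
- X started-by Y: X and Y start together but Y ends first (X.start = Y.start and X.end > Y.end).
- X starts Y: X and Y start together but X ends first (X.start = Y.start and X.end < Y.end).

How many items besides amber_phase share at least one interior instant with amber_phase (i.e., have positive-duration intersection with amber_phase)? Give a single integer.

6

Target amber_phase = [June 8, June 16].
blue_phase [June 9, June 17] → overlapped-by → counts.
crimson_phase [June 7, June 12] → overlaps → counts.
cyan_phase [June 14, June 27] → overlapped-by → counts.
gold_phase [June 9, June 14] → during → counts.
green_phase [June 1, June 5] → before → no.
red_phase [June 16, June 25] → met-by → no.
silver_phase [June 7, June 17] → contains → counts.
teal_phase [June 16, June 23] → met-by → no.
violet_phase [June 3, June 10] → overlaps → counts.
Total: 6.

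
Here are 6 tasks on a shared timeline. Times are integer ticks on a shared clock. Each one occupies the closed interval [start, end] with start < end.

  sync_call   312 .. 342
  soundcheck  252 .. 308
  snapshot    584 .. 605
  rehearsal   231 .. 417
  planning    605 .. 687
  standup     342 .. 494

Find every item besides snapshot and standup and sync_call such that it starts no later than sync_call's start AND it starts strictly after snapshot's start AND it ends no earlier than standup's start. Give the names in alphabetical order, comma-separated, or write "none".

Conditions: its start is no later than sync_call's start (X.start <= 312) AND its start is strictly after snapshot's start (X.start > 584) AND its end is no earlier than standup's start (X.end >= 342).
planning: start 605 <= 312? ✗; start 605 > 584? ✓; end 687 >= 342? ✓ → no.
rehearsal: start 231 <= 312? ✓; start 231 > 584? ✗; end 417 >= 342? ✓ → no.
soundcheck: start 252 <= 312? ✓; start 252 > 584? ✗; end 308 >= 342? ✗ → no.
Result: none.

none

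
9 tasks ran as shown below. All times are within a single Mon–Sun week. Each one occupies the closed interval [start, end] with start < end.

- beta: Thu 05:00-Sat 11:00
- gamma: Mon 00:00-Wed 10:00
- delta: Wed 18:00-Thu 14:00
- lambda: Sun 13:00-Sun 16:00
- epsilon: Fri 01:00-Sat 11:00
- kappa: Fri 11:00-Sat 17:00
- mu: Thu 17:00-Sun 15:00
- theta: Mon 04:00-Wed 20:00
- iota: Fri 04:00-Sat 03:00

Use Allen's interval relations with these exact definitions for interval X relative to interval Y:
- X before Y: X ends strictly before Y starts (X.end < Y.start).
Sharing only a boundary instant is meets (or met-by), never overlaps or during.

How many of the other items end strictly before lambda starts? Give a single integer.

7

Target lambda = [Sun 13:00, Sun 16:00].
beta [Thu 05:00, Sat 11:00] → before → counts.
delta [Wed 18:00, Thu 14:00] → before → counts.
epsilon [Fri 01:00, Sat 11:00] → before → counts.
gamma [Mon 00:00, Wed 10:00] → before → counts.
iota [Fri 04:00, Sat 03:00] → before → counts.
kappa [Fri 11:00, Sat 17:00] → before → counts.
mu [Thu 17:00, Sun 15:00] → overlaps → no.
theta [Mon 04:00, Wed 20:00] → before → counts.
Total: 7.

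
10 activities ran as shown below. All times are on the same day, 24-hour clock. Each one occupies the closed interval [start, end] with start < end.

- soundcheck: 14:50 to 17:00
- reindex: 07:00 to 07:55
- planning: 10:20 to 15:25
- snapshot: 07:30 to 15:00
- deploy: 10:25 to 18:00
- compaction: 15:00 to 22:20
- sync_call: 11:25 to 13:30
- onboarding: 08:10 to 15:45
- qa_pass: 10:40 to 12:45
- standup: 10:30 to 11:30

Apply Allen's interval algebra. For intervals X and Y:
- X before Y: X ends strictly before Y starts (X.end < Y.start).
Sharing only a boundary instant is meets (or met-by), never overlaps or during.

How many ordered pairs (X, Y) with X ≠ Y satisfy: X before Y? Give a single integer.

14

Checking all 90 ordered pairs for relation 'before'; matching pairs in alphabetical order:
(qa_pass, compaction): qa_pass before compaction ✓
(qa_pass, soundcheck): qa_pass before soundcheck ✓
(reindex, compaction): reindex before compaction ✓
(reindex, deploy): reindex before deploy ✓
(reindex, onboarding): reindex before onboarding ✓
(reindex, planning): reindex before planning ✓
(reindex, qa_pass): reindex before qa_pass ✓
(reindex, soundcheck): reindex before soundcheck ✓
(reindex, standup): reindex before standup ✓
(reindex, sync_call): reindex before sync_call ✓
(standup, compaction): standup before compaction ✓
(standup, soundcheck): standup before soundcheck ✓
(sync_call, compaction): sync_call before compaction ✓
(sync_call, soundcheck): sync_call before soundcheck ✓
Count: 14.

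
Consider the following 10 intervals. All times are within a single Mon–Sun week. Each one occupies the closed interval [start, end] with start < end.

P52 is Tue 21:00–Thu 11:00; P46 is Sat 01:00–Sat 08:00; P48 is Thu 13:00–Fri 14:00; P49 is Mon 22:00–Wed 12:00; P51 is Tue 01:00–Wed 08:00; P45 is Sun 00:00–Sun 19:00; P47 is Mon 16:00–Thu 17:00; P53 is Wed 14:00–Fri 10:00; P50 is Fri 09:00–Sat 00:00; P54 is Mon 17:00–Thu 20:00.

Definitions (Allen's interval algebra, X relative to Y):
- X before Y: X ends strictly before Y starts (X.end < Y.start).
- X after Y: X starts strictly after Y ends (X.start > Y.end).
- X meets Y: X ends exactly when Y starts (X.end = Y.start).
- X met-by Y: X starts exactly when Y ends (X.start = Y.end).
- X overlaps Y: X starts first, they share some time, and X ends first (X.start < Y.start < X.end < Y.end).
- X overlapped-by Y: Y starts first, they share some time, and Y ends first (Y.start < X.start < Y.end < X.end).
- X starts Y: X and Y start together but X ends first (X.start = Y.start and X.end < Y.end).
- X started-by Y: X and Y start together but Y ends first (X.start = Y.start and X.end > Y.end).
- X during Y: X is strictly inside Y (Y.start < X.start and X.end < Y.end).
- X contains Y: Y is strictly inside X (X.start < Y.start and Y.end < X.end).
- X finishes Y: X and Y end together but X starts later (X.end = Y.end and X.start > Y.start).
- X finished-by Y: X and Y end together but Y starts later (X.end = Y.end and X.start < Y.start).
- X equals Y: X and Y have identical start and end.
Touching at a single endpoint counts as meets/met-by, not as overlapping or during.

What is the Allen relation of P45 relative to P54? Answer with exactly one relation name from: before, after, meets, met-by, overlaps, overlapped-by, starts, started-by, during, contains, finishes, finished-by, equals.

after

P45 = [Sun 00:00, Sun 19:00]; P54 = [Mon 17:00, Thu 20:00].
Compare endpoints: P45.start > P54.start, P45.start > P54.end, P45.end > P54.start, P45.end > P54.end.
That pattern is 'after'.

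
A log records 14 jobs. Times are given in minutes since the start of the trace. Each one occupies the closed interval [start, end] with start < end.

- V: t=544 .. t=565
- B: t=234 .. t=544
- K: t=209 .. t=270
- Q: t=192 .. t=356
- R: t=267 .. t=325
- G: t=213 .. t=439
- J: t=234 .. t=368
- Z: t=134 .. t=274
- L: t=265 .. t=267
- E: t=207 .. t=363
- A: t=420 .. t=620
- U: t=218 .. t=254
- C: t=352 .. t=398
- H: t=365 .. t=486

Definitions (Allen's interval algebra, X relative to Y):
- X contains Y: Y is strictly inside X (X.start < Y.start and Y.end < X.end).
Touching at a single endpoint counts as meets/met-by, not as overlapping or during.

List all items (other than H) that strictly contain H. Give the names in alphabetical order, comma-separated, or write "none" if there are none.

B

Target H = [t=365, t=486].
A [t=420, t=620] → overlapped-by → no.
B [t=234, t=544] → contains → yes.
C [t=352, t=398] → overlaps → no.
E [t=207, t=363] → before → no.
G [t=213, t=439] → overlaps → no.
J [t=234, t=368] → overlaps → no.
K [t=209, t=270] → before → no.
L [t=265, t=267] → before → no.
Q [t=192, t=356] → before → no.
R [t=267, t=325] → before → no.
U [t=218, t=254] → before → no.
V [t=544, t=565] → after → no.
Z [t=134, t=274] → before → no.
Result: B.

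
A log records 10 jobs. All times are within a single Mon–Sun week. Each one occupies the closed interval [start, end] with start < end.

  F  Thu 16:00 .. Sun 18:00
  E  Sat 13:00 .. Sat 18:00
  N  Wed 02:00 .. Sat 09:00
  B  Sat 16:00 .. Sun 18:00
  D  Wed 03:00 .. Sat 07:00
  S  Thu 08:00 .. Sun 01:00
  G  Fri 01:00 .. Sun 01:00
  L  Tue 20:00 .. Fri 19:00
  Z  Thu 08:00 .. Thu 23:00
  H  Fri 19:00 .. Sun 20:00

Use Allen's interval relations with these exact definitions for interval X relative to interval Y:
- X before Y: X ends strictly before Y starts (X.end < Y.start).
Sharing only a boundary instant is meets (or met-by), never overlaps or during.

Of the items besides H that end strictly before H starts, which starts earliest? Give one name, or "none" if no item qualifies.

Z

Target H = [Fri 19:00, Sun 20:00].
B [Sat 16:00, Sun 18:00] → during → excluded.
D [Wed 03:00, Sat 07:00] → overlaps → excluded.
E [Sat 13:00, Sat 18:00] → during → excluded.
F [Thu 16:00, Sun 18:00] → overlaps → excluded.
G [Fri 01:00, Sun 01:00] → overlaps → excluded.
L [Tue 20:00, Fri 19:00] → meets → excluded.
N [Wed 02:00, Sat 09:00] → overlaps → excluded.
S [Thu 08:00, Sun 01:00] → overlaps → excluded.
Z [Thu 08:00, Thu 23:00] → before → candidate.
Among candidates, earliest start is Thu 08:00 → Z.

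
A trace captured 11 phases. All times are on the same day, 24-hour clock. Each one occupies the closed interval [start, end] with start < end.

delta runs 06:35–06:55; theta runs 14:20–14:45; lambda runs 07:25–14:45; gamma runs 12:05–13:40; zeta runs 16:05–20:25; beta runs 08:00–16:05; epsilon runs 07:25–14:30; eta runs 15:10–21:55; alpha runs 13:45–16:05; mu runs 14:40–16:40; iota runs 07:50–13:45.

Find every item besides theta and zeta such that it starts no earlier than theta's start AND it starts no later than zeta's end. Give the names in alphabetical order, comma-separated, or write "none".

eta, mu

Conditions: its start is no earlier than theta's start (X.start >= 14:20) AND its start is no later than zeta's end (X.start <= 20:25).
alpha: start 13:45 >= 14:20? ✗; start 13:45 <= 20:25? ✓ → no.
beta: start 08:00 >= 14:20? ✗; start 08:00 <= 20:25? ✓ → no.
delta: start 06:35 >= 14:20? ✗; start 06:35 <= 20:25? ✓ → no.
epsilon: start 07:25 >= 14:20? ✗; start 07:25 <= 20:25? ✓ → no.
eta: start 15:10 >= 14:20? ✓; start 15:10 <= 20:25? ✓ → yes.
gamma: start 12:05 >= 14:20? ✗; start 12:05 <= 20:25? ✓ → no.
iota: start 07:50 >= 14:20? ✗; start 07:50 <= 20:25? ✓ → no.
lambda: start 07:25 >= 14:20? ✗; start 07:25 <= 20:25? ✓ → no.
mu: start 14:40 >= 14:20? ✓; start 14:40 <= 20:25? ✓ → yes.
Result: eta, mu.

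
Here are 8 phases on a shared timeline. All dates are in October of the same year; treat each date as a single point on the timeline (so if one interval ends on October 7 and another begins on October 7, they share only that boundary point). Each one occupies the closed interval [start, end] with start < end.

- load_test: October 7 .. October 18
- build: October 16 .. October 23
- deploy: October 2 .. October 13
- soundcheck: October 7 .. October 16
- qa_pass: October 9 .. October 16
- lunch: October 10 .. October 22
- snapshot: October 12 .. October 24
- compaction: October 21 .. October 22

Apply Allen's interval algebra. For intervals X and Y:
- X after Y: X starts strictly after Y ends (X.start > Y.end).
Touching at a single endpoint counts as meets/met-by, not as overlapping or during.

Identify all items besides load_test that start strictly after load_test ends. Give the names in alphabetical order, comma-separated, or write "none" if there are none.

compaction

Target load_test = [October 7, October 18].
build [October 16, October 23] → overlapped-by → no.
compaction [October 21, October 22] → after → yes.
deploy [October 2, October 13] → overlaps → no.
lunch [October 10, October 22] → overlapped-by → no.
qa_pass [October 9, October 16] → during → no.
snapshot [October 12, October 24] → overlapped-by → no.
soundcheck [October 7, October 16] → starts → no.
Result: compaction.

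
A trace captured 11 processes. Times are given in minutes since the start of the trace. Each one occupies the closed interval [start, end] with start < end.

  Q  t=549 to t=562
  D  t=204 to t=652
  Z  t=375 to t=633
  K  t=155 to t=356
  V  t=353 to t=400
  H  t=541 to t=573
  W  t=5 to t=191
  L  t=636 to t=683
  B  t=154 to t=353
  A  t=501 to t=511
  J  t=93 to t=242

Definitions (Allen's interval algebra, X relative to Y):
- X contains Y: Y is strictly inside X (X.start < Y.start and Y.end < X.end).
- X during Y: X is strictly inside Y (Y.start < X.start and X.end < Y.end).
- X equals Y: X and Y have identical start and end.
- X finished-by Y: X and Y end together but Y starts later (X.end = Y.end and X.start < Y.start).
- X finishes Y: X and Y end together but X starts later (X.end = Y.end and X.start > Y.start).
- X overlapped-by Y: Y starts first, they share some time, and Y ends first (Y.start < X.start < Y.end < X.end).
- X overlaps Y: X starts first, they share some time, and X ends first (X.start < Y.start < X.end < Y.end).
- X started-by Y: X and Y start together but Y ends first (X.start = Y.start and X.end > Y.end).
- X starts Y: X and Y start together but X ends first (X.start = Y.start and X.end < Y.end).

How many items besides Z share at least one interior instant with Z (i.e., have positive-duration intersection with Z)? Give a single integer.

5

Target Z = [t=375, t=633].
A [t=501, t=511] → during → counts.
B [t=154, t=353] → before → no.
D [t=204, t=652] → contains → counts.
H [t=541, t=573] → during → counts.
J [t=93, t=242] → before → no.
K [t=155, t=356] → before → no.
L [t=636, t=683] → after → no.
Q [t=549, t=562] → during → counts.
V [t=353, t=400] → overlaps → counts.
W [t=5, t=191] → before → no.
Total: 5.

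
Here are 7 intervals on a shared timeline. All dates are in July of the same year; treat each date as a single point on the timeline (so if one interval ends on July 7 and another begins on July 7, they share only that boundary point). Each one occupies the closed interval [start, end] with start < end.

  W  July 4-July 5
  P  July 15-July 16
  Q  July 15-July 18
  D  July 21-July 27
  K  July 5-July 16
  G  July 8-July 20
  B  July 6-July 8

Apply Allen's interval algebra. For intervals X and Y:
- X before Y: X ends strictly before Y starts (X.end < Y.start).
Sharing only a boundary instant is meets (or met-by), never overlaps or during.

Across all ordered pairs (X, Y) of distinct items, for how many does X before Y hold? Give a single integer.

Checking all 42 ordered pairs for relation 'before'; matching pairs in alphabetical order:
(B, D): B before D ✓
(B, P): B before P ✓
(B, Q): B before Q ✓
(G, D): G before D ✓
(K, D): K before D ✓
(P, D): P before D ✓
(Q, D): Q before D ✓
(W, B): W before B ✓
(W, D): W before D ✓
(W, G): W before G ✓
(W, P): W before P ✓
(W, Q): W before Q ✓
Count: 12.

12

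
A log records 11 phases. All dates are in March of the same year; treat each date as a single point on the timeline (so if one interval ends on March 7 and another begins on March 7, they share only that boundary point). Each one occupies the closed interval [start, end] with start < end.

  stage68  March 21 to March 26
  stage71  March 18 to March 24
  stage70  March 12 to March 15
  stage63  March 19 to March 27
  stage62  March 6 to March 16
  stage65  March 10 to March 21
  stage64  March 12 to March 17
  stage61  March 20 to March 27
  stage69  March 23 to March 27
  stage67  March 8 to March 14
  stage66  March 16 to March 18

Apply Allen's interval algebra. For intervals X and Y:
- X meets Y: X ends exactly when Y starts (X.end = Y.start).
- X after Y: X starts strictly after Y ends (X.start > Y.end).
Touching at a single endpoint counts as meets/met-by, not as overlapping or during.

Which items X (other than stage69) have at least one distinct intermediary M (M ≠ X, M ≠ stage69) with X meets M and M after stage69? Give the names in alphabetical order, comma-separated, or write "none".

Target stage69 = [March 23, March 27].
Intermediaries M with M after stage69: none.
Union: none.

none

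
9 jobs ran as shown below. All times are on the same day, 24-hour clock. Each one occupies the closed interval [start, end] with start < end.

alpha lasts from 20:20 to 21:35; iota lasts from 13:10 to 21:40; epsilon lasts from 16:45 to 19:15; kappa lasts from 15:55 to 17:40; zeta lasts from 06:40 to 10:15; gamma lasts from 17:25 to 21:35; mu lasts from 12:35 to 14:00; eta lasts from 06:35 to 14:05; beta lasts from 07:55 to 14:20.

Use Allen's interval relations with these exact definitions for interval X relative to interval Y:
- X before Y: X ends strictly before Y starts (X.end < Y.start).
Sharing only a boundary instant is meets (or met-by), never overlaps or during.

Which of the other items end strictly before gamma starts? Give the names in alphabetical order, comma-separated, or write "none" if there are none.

Target gamma = [17:25, 21:35].
alpha [20:20, 21:35] → finishes → no.
beta [07:55, 14:20] → before → yes.
epsilon [16:45, 19:15] → overlaps → no.
eta [06:35, 14:05] → before → yes.
iota [13:10, 21:40] → contains → no.
kappa [15:55, 17:40] → overlaps → no.
mu [12:35, 14:00] → before → yes.
zeta [06:40, 10:15] → before → yes.
Result: beta, eta, mu, zeta.

beta, eta, mu, zeta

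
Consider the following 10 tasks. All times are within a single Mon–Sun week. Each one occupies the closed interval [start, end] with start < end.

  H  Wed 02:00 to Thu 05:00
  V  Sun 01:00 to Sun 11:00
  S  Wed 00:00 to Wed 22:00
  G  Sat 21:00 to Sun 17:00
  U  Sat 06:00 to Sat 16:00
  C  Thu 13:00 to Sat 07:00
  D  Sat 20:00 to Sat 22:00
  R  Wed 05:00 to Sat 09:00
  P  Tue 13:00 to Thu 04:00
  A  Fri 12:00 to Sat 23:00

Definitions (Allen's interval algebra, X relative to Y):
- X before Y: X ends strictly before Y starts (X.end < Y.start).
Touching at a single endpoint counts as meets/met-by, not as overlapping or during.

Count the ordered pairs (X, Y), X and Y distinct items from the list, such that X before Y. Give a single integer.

Checking all 90 ordered pairs for relation 'before'; matching pairs in alphabetical order:
(A, V): A before V ✓
(C, D): C before D ✓
(C, G): C before G ✓
(C, V): C before V ✓
(D, V): D before V ✓
(H, A): H before A ✓
(H, C): H before C ✓
(H, D): H before D ✓
(H, G): H before G ✓
(H, U): H before U ✓
(H, V): H before V ✓
(P, A): P before A ✓
(P, C): P before C ✓
(P, D): P before D ✓
(P, G): P before G ✓
(P, U): P before U ✓
(P, V): P before V ✓
(R, D): R before D ✓
(R, G): R before G ✓
(R, V): R before V ✓
(S, A): S before A ✓
(S, C): S before C ✓
(S, D): S before D ✓
(S, G): S before G ✓
... plus 5 further pairs not listed.
Count: 29.

29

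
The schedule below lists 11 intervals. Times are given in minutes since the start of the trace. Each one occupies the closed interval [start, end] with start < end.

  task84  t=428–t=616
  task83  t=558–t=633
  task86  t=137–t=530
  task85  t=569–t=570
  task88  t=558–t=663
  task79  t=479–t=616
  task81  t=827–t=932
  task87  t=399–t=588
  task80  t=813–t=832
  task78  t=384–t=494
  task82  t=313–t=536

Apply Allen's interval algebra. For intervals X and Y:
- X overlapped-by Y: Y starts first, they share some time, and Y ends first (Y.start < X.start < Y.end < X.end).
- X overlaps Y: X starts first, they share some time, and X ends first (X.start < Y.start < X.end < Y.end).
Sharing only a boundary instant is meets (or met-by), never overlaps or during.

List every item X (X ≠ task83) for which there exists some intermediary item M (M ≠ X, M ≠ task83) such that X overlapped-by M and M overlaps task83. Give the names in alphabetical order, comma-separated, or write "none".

task79, task84, task88

Target task83 = [t=558, t=633].
Intermediaries M with M overlaps task83: task79, task84, task87.
Via task79 — items with X overlapped-by task79: task88.
Via task84 — items with X overlapped-by task84: task88.
Via task87 — items with X overlapped-by task87: task79, task84, task88.
Union: task79, task84, task88.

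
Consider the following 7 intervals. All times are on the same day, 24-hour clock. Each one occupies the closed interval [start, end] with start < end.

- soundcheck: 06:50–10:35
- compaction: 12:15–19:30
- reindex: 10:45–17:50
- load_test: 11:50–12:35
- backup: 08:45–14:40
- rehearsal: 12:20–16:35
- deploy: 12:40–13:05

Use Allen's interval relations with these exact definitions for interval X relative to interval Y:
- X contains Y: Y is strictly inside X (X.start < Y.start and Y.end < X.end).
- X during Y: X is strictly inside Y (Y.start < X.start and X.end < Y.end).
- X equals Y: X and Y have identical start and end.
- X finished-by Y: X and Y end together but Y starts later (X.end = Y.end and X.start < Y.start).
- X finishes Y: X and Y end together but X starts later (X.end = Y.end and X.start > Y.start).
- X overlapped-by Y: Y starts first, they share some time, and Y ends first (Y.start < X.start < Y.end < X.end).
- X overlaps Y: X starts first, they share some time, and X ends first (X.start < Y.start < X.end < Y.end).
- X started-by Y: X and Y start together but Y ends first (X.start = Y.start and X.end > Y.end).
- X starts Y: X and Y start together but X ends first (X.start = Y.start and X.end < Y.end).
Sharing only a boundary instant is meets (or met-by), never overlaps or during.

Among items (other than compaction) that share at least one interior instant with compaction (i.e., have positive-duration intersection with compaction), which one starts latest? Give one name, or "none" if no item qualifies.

Target compaction = [12:15, 19:30].
backup [08:45, 14:40] → overlaps → candidate.
deploy [12:40, 13:05] → during → candidate.
load_test [11:50, 12:35] → overlaps → candidate.
rehearsal [12:20, 16:35] → during → candidate.
reindex [10:45, 17:50] → overlaps → candidate.
soundcheck [06:50, 10:35] → before → excluded.
Among candidates, latest start is 12:40 → deploy.

deploy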